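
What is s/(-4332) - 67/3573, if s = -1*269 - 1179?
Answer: 406955/1289853 ≈ 0.31551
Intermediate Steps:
s = -1448 (s = -269 - 1179 = -1448)
s/(-4332) - 67/3573 = -1448/(-4332) - 67/3573 = -1448*(-1/4332) - 67*1/3573 = 362/1083 - 67/3573 = 406955/1289853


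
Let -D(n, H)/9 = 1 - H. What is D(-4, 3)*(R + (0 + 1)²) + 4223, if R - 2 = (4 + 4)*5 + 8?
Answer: 5141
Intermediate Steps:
D(n, H) = -9 + 9*H (D(n, H) = -9*(1 - H) = -9 + 9*H)
R = 50 (R = 2 + ((4 + 4)*5 + 8) = 2 + (8*5 + 8) = 2 + (40 + 8) = 2 + 48 = 50)
D(-4, 3)*(R + (0 + 1)²) + 4223 = (-9 + 9*3)*(50 + (0 + 1)²) + 4223 = (-9 + 27)*(50 + 1²) + 4223 = 18*(50 + 1) + 4223 = 18*51 + 4223 = 918 + 4223 = 5141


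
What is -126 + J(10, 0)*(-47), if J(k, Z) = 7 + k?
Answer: -925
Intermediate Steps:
-126 + J(10, 0)*(-47) = -126 + (7 + 10)*(-47) = -126 + 17*(-47) = -126 - 799 = -925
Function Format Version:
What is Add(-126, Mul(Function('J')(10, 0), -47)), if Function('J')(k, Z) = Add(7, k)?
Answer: -925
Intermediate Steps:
Add(-126, Mul(Function('J')(10, 0), -47)) = Add(-126, Mul(Add(7, 10), -47)) = Add(-126, Mul(17, -47)) = Add(-126, -799) = -925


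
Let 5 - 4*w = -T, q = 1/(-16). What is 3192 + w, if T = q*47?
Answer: 204321/64 ≈ 3192.5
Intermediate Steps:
q = -1/16 ≈ -0.062500
T = -47/16 (T = -1/16*47 = -47/16 ≈ -2.9375)
w = 33/64 (w = 5/4 - (-1)*(-47)/(4*16) = 5/4 - ¼*47/16 = 5/4 - 47/64 = 33/64 ≈ 0.51563)
3192 + w = 3192 + 33/64 = 204321/64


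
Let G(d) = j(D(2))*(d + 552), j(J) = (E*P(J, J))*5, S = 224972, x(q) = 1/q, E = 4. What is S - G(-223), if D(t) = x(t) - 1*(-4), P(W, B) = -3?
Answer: 244712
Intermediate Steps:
D(t) = 4 + 1/t (D(t) = 1/t - 1*(-4) = 1/t + 4 = 4 + 1/t)
j(J) = -60 (j(J) = (4*(-3))*5 = -12*5 = -60)
G(d) = -33120 - 60*d (G(d) = -60*(d + 552) = -60*(552 + d) = -33120 - 60*d)
S - G(-223) = 224972 - (-33120 - 60*(-223)) = 224972 - (-33120 + 13380) = 224972 - 1*(-19740) = 224972 + 19740 = 244712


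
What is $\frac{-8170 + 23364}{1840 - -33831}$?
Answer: $\frac{15194}{35671} \approx 0.42595$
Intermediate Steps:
$\frac{-8170 + 23364}{1840 - -33831} = \frac{15194}{1840 + 33831} = \frac{15194}{35671}$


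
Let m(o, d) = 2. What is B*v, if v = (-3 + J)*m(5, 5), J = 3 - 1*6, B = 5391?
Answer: -64692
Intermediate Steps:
J = -3 (J = 3 - 6 = -3)
v = -12 (v = (-3 - 3)*2 = -6*2 = -12)
B*v = 5391*(-12) = -64692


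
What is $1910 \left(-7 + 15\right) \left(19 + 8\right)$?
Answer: $412560$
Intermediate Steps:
$1910 \left(-7 + 15\right) \left(19 + 8\right) = 1910 \cdot 8 \cdot 27 = 1910 \cdot 216 = 412560$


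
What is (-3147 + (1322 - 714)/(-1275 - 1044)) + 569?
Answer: -5978990/2319 ≈ -2578.3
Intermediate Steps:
(-3147 + (1322 - 714)/(-1275 - 1044)) + 569 = (-3147 + 608/(-2319)) + 569 = (-3147 + 608*(-1/2319)) + 569 = (-3147 - 608/2319) + 569 = -7298501/2319 + 569 = -5978990/2319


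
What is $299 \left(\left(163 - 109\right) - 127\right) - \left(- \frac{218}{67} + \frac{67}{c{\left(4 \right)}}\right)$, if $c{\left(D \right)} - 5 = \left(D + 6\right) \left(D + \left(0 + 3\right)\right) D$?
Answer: $- \frac{416728924}{19095} \approx -21824.0$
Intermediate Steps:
$c{\left(D \right)} = 5 + D \left(3 + D\right) \left(6 + D\right)$ ($c{\left(D \right)} = 5 + \left(D + 6\right) \left(D + \left(0 + 3\right)\right) D = 5 + \left(6 + D\right) \left(D + 3\right) D = 5 + \left(6 + D\right) \left(3 + D\right) D = 5 + \left(3 + D\right) \left(6 + D\right) D = 5 + D \left(3 + D\right) \left(6 + D\right)$)
$299 \left(\left(163 - 109\right) - 127\right) - \left(- \frac{218}{67} + \frac{67}{c{\left(4 \right)}}\right) = 299 \left(\left(163 - 109\right) - 127\right) - \left(- \frac{218}{67} + \frac{67}{5 + 4^{3} + 9 \cdot 4^{2} + 18 \cdot 4}\right) = 299 \left(54 - 127\right) - \left(- \frac{218}{67} + \frac{67}{5 + 64 + 9 \cdot 16 + 72}\right) = 299 \left(-73\right) + \left(- \frac{67}{5 + 64 + 144 + 72} + \frac{218}{67}\right) = -21827 + \left(- \frac{67}{285} + \frac{218}{67}\right) = -21827 + \frac{57641}{19095} = - \frac{416728924}{19095}$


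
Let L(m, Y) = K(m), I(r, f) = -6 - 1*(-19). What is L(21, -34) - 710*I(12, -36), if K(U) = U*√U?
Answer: -9230 + 21*√21 ≈ -9133.8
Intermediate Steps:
K(U) = U^(3/2)
I(r, f) = 13 (I(r, f) = -6 + 19 = 13)
L(m, Y) = m^(3/2)
L(21, -34) - 710*I(12, -36) = 21^(3/2) - 710*13 = 21*√21 - 9230 = -9230 + 21*√21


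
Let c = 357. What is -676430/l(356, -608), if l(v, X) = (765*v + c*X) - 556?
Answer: -338215/27364 ≈ -12.360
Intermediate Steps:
l(v, X) = -556 + 357*X + 765*v (l(v, X) = (765*v + 357*X) - 556 = (357*X + 765*v) - 556 = -556 + 357*X + 765*v)
-676430/l(356, -608) = -676430/(-556 + 357*(-608) + 765*356) = -676430/(-556 - 217056 + 272340) = -676430/54728 = -676430*1/54728 = -338215/27364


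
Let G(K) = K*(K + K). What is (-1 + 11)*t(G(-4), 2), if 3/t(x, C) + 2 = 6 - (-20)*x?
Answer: 15/322 ≈ 0.046584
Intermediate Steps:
G(K) = 2*K² (G(K) = K*(2*K) = 2*K²)
t(x, C) = 3/(4 + 20*x) (t(x, C) = 3/(-2 + (6 - (-20)*x)) = 3/(-2 + (6 + 20*x)) = 3/(4 + 20*x))
(-1 + 11)*t(G(-4), 2) = (-1 + 11)*(3/(4*(1 + 5*(2*(-4)²)))) = 10*(3/(4*(1 + 5*(2*16)))) = 10*(3/(4*(1 + 5*32))) = 10*(3/(4*(1 + 160))) = 10*((¾)/161) = 10*((¾)*(1/161)) = 10*(3/644) = 15/322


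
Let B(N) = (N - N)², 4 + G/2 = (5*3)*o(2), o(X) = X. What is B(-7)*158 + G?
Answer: 52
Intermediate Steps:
G = 52 (G = -8 + 2*((5*3)*2) = -8 + 2*(15*2) = -8 + 2*30 = -8 + 60 = 52)
B(N) = 0 (B(N) = 0² = 0)
B(-7)*158 + G = 0*158 + 52 = 0 + 52 = 52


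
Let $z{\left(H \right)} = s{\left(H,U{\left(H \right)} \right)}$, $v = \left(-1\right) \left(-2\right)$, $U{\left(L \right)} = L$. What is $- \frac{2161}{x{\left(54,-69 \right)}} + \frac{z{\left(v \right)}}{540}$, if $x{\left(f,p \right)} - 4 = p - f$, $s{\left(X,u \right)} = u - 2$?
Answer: $\frac{2161}{119} \approx 18.16$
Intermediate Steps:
$s{\left(X,u \right)} = -2 + u$ ($s{\left(X,u \right)} = u - 2 = -2 + u$)
$x{\left(f,p \right)} = 4 + p - f$ ($x{\left(f,p \right)} = 4 - \left(f - p\right) = 4 + p - f$)
$v = 2$
$z{\left(H \right)} = -2 + H$
$- \frac{2161}{x{\left(54,-69 \right)}} + \frac{z{\left(v \right)}}{540} = - \frac{2161}{4 - 69 - 54} + \frac{-2 + 2}{540} = - \frac{2161}{4 - 69 - 54} + 0 \cdot \frac{1}{540} = - \frac{2161}{-119} + 0 = \left(-2161\right) \left(- \frac{1}{119}\right) + 0 = \frac{2161}{119} + 0 = \frac{2161}{119}$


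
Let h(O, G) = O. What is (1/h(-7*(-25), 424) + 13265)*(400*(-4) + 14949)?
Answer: 4426864032/25 ≈ 1.7707e+8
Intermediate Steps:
(1/h(-7*(-25), 424) + 13265)*(400*(-4) + 14949) = (1/(-7*(-25)) + 13265)*(400*(-4) + 14949) = (1/175 + 13265)*(-1600 + 14949) = (1/175 + 13265)*13349 = (2321376/175)*13349 = 4426864032/25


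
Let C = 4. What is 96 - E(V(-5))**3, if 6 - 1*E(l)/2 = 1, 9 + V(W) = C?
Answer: -904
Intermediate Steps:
V(W) = -5 (V(W) = -9 + 4 = -5)
E(l) = 10 (E(l) = 12 - 2*1 = 12 - 2 = 10)
96 - E(V(-5))**3 = 96 - 1*10**3 = 96 - 1*1000 = 96 - 1000 = -904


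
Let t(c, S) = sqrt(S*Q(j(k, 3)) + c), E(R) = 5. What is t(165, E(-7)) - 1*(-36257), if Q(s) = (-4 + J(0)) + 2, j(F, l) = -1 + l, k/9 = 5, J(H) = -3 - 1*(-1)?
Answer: 36257 + sqrt(145) ≈ 36269.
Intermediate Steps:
J(H) = -2 (J(H) = -3 + 1 = -2)
k = 45 (k = 9*5 = 45)
Q(s) = -4 (Q(s) = (-4 - 2) + 2 = -6 + 2 = -4)
t(c, S) = sqrt(c - 4*S) (t(c, S) = sqrt(S*(-4) + c) = sqrt(-4*S + c) = sqrt(c - 4*S))
t(165, E(-7)) - 1*(-36257) = sqrt(165 - 4*5) - 1*(-36257) = sqrt(165 - 20) + 36257 = sqrt(145) + 36257 = 36257 + sqrt(145)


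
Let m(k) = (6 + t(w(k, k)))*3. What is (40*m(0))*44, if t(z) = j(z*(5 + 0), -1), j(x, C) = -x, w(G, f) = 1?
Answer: 5280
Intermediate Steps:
t(z) = -5*z (t(z) = -z*(5 + 0) = -z*5 = -5*z)
m(k) = 3 (m(k) = (6 - 5*1)*3 = (6 - 5)*3 = 1*3 = 3)
(40*m(0))*44 = (40*3)*44 = 120*44 = 5280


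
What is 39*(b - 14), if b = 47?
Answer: 1287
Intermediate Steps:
39*(b - 14) = 39*(47 - 14) = 39*33 = 1287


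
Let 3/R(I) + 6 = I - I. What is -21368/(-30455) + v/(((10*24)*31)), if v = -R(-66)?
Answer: 63597259/90634080 ≈ 0.70169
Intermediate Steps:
R(I) = -1/2 (R(I) = 3/(-6 + (I - I)) = 3/(-6 + 0) = 3/(-6) = 3*(-1/6) = -1/2)
v = 1/2 (v = -1*(-1/2) = 1/2 ≈ 0.50000)
-21368/(-30455) + v/(((10*24)*31)) = -21368/(-30455) + 1/(2*(((10*24)*31))) = -21368*(-1/30455) + 1/(2*((240*31))) = 21368/30455 + (1/2)/7440 = 21368/30455 + (1/2)*(1/7440) = 21368/30455 + 1/14880 = 63597259/90634080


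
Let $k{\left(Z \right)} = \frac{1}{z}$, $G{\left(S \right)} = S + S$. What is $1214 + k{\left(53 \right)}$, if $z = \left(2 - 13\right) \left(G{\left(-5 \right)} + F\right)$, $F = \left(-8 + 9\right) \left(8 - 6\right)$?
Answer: $\frac{106833}{88} \approx 1214.0$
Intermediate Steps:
$G{\left(S \right)} = 2 S$
$F = 2$ ($F = 1 \cdot 2 = 2$)
$z = 88$ ($z = \left(2 - 13\right) \left(2 \left(-5\right) + 2\right) = - 11 \left(-10 + 2\right) = \left(-11\right) \left(-8\right) = 88$)
$k{\left(Z \right)} = \frac{1}{88}$
$1214 + k{\left(53 \right)} = 1214 + \frac{1}{88} = \frac{106833}{88}$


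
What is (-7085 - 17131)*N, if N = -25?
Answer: 605400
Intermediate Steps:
(-7085 - 17131)*N = (-7085 - 17131)*(-25) = -24216*(-25) = 605400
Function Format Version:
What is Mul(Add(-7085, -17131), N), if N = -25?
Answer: 605400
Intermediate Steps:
Mul(Add(-7085, -17131), N) = Mul(Add(-7085, -17131), -25) = Mul(-24216, -25) = 605400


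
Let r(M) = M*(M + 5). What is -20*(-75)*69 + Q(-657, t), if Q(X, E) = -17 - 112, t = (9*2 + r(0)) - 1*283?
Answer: 103371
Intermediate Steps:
r(M) = M*(5 + M)
t = -265 (t = (9*2 + 0*(5 + 0)) - 1*283 = (18 + 0*5) - 283 = (18 + 0) - 283 = 18 - 283 = -265)
Q(X, E) = -129
-20*(-75)*69 + Q(-657, t) = -20*(-75)*69 - 129 = 1500*69 - 129 = 103500 - 129 = 103371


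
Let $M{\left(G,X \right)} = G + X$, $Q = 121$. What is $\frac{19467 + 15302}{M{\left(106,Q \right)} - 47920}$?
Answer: $- \frac{34769}{47693} \approx -0.72902$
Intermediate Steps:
$\frac{19467 + 15302}{M{\left(106,Q \right)} - 47920} = \frac{19467 + 15302}{\left(106 + 121\right) - 47920} = \frac{34769}{227 - 47920} = \frac{34769}{-47693} = 34769 \left(- \frac{1}{47693}\right) = - \frac{34769}{47693}$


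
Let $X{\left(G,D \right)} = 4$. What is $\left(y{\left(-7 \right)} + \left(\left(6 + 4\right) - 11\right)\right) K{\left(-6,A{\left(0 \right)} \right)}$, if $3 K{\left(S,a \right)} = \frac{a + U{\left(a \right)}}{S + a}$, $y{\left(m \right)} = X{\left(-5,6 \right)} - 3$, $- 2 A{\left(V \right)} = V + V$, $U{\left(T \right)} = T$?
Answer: $0$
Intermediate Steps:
$A{\left(V \right)} = - V$ ($A{\left(V \right)} = - \frac{V + V}{2} = - \frac{2 V}{2} = - V$)
$y{\left(m \right)} = 1$ ($y{\left(m \right)} = 4 - 3 = 1$)
$K{\left(S,a \right)} = \frac{2 a}{3 \left(S + a\right)}$ ($K{\left(S,a \right)} = \frac{\left(a + a\right) \frac{1}{S + a}}{3} = \frac{2 a \frac{1}{S + a}}{3} = \frac{2 a}{3 \left(S + a\right)}$)
$\left(y{\left(-7 \right)} + \left(\left(6 + 4\right) - 11\right)\right) K{\left(-6,A{\left(0 \right)} \right)} = \left(1 + \left(\left(6 + 4\right) - 11\right)\right) \frac{2 \left(\left(-1\right) 0\right)}{3 \left(-6 - 0\right)} = \left(1 + \left(10 - 11\right)\right) \frac{2}{3} \cdot 0 \frac{1}{-6 + 0} = \left(1 - 1\right) \frac{2}{3} \cdot 0 \frac{1}{-6} = 0 \cdot \frac{2}{3} \cdot 0 \left(- \frac{1}{6}\right) = 0 \cdot 0 = 0$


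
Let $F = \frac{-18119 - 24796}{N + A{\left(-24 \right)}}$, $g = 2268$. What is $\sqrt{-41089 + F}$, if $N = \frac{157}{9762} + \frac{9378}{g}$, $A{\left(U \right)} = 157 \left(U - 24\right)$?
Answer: $\frac{i \sqrt{24486389738881101307114}}{772022054} \approx 202.69 i$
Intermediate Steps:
$A{\left(U \right)} = -3768 + 157 U$ ($A{\left(U \right)} = 157 \left(-24 + U\right) = -3768 + 157 U$)
$N = \frac{425482}{102501}$ ($N = \frac{157}{9762} + \frac{9378}{2268} = 157 \cdot \frac{1}{9762} + 9378 \cdot \frac{1}{2268} = \frac{157}{9762} + \frac{521}{126} = \frac{425482}{102501} \approx 4.151$)
$F = \frac{4398830415}{772022054}$ ($F = \frac{-18119 - 24796}{\frac{425482}{102501} + \left(-3768 + 157 \left(-24\right)\right)} = - \frac{42915}{\frac{425482}{102501} - 7536} = - \frac{42915}{- \frac{772022054}{102501}} = \left(-42915\right) \left(- \frac{102501}{772022054}\right) = \frac{4398830415}{772022054} \approx 5.6978$)
$\sqrt{-41089 + F} = \sqrt{-41089 + \frac{4398830415}{772022054}} = \sqrt{- \frac{31717215346391}{772022054}} = \frac{i \sqrt{24486389738881101307114}}{772022054}$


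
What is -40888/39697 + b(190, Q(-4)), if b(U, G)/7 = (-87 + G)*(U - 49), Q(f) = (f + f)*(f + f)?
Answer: -901202485/39697 ≈ -22702.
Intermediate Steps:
Q(f) = 4*f² (Q(f) = (2*f)*(2*f) = 4*f²)
b(U, G) = 7*(-87 + G)*(-49 + U) (b(U, G) = 7*((-87 + G)*(U - 49)) = 7*((-87 + G)*(-49 + U)) = 7*(-87 + G)*(-49 + U))
-40888/39697 + b(190, Q(-4)) = -40888/39697 + (29841 - 609*190 - 1372*(-4)² + 7*(4*(-4)²)*190) = -40888*1/39697 + (29841 - 115710 - 1372*16 + 7*(4*16)*190) = -40888/39697 + (29841 - 115710 - 343*64 + 7*64*190) = -40888/39697 + (29841 - 115710 - 21952 + 85120) = -40888/39697 - 22701 = -901202485/39697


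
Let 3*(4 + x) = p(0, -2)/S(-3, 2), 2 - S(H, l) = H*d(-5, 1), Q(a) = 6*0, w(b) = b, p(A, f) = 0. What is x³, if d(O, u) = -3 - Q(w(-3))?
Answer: -64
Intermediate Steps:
Q(a) = 0
d(O, u) = -3 (d(O, u) = -3 - 1*0 = -3 + 0 = -3)
S(H, l) = 2 + 3*H (S(H, l) = 2 - H*(-3) = 2 - (-3)*H = 2 + 3*H)
x = -4 (x = -4 + (0/(2 + 3*(-3)))/3 = -4 + (0/(2 - 9))/3 = -4 + (0/(-7))/3 = -4 + (0*(-⅐))/3 = -4 + (⅓)*0 = -4 + 0 = -4)
x³ = (-4)³ = -64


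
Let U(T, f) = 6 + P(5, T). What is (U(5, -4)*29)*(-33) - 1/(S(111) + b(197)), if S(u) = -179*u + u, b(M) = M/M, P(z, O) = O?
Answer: -207981938/19757 ≈ -10527.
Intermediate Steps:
U(T, f) = 6 + T
b(M) = 1
S(u) = -178*u
(U(5, -4)*29)*(-33) - 1/(S(111) + b(197)) = ((6 + 5)*29)*(-33) - 1/(-178*111 + 1) = (11*29)*(-33) - 1/(-19758 + 1) = 319*(-33) - 1/(-19757) = -10527 - 1*(-1/19757) = -10527 + 1/19757 = -207981938/19757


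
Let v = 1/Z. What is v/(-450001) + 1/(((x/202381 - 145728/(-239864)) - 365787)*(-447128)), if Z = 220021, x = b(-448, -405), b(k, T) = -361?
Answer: -391650306433718255521/98261151648013275367047526035584 ≈ -3.9858e-12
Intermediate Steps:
x = -361
v = 1/220021 ≈ 4.5450e-6
v/(-450001) + 1/(((x/202381 - 145728/(-239864)) - 365787)*(-447128)) = (1/220021)/(-450001) + 1/((-361/202381 - 145728/(-239864)) - 365787*(-447128)) = (1/220021)*(-1/450001) - 1/447128/((-361*1/202381 - 145728*(-1/239864)) - 365787) = -1/99009670021 - 1/447128/((-361/202381 + 18216/29983) - 365787) = -1/99009670021 - 1/447128/(3675748433/6067989523 - 365787) = -1/99009670021 - 1/447128/(-2219588007901168/6067989523) = -1/99009670021 - 6067989523/2219588007901168*(-1/447128) = -1/99009670021 + 6067989523/992439946796833445504 = -391650306433718255521/98261151648013275367047526035584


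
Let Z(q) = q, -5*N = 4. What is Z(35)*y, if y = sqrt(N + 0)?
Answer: 14*I*sqrt(5) ≈ 31.305*I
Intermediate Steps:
N = -4/5 (N = -1/5*4 = -4/5 ≈ -0.80000)
y = 2*I*sqrt(5)/5 (y = sqrt(-4/5 + 0) = sqrt(-4/5) = 2*I*sqrt(5)/5 ≈ 0.89443*I)
Z(35)*y = 35*(2*I*sqrt(5)/5) = 14*I*sqrt(5)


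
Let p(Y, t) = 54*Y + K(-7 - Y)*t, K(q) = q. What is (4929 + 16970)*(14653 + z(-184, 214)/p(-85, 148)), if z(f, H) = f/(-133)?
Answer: 2432637155335/7581 ≈ 3.2089e+8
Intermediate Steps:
z(f, H) = -f/133 (z(f, H) = f*(-1/133) = -f/133)
p(Y, t) = 54*Y + t*(-7 - Y) (p(Y, t) = 54*Y + (-7 - Y)*t = 54*Y + t*(-7 - Y))
(4929 + 16970)*(14653 + z(-184, 214)/p(-85, 148)) = (4929 + 16970)*(14653 + (-1/133*(-184))/(54*(-85) - 1*148*(7 - 85))) = 21899*(14653 + 184/(133*(-4590 - 1*148*(-78)))) = 21899*(14653 + 184/(133*(-4590 + 11544))) = 21899*(14653 + (184/133)/6954) = 21899*(14653 + (184/133)*(1/6954)) = 21899*(14653 + 92/462441) = 21899*(6776148065/462441) = 2432637155335/7581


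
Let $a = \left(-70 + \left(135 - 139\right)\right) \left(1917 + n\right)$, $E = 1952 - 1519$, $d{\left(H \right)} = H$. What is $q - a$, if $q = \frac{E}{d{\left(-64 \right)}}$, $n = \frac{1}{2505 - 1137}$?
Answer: $\frac{1552420501}{10944} \approx 1.4185 \cdot 10^{5}$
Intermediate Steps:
$n = \frac{1}{1368} \approx 0.00073099$
$E = 433$
$a = - \frac{97030909}{684}$ ($a = \left(-70 + \left(135 - 139\right)\right) \left(1917 + \frac{1}{1368}\right) = \left(-70 + \left(135 - 139\right)\right) \frac{2622457}{1368} = \left(-70 - 4\right) \frac{2622457}{1368} = \left(-74\right) \frac{2622457}{1368} = - \frac{97030909}{684} \approx -1.4186 \cdot 10^{5}$)
$q = - \frac{433}{64}$ ($q = \frac{433}{-64} = 433 \left(- \frac{1}{64}\right) = - \frac{433}{64} \approx -6.7656$)
$q - a = - \frac{433}{64} - - \frac{97030909}{684} = - \frac{433}{64} + \frac{97030909}{684} = \frac{1552420501}{10944}$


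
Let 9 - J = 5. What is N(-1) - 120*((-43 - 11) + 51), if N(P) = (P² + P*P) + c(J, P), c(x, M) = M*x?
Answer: 358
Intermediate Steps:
J = 4 (J = 9 - 1*5 = 9 - 5 = 4)
N(P) = 2*P² + 4*P (N(P) = (P² + P*P) + P*4 = (P² + P²) + 4*P = 2*P² + 4*P)
N(-1) - 120*((-43 - 11) + 51) = 2*(-1)*(2 - 1) - 120*((-43 - 11) + 51) = 2*(-1)*1 - 120*(-54 + 51) = -2 - 120*(-3) = -2 + 360 = 358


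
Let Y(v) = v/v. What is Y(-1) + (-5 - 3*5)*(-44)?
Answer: 881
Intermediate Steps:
Y(v) = 1
Y(-1) + (-5 - 3*5)*(-44) = 1 + (-5 - 3*5)*(-44) = 1 + (-5 - 15)*(-44) = 1 - 20*(-44) = 1 + 880 = 881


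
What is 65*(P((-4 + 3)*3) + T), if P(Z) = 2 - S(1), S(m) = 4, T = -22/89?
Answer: -13000/89 ≈ -146.07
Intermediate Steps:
T = -22/89 (T = -22*1/89 = -22/89 ≈ -0.24719)
P(Z) = -2 (P(Z) = 2 - 1*4 = 2 - 4 = -2)
65*(P((-4 + 3)*3) + T) = 65*(-2 - 22/89) = 65*(-200/89) = -13000/89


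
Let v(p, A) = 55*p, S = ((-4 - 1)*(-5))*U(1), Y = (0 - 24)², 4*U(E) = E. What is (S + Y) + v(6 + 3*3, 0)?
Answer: 5629/4 ≈ 1407.3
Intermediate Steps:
U(E) = E/4
Y = 576 (Y = (-24)² = 576)
S = 25/4 (S = ((-4 - 1)*(-5))*((¼)*1) = -5*(-5)*(¼) = 25*(¼) = 25/4 ≈ 6.2500)
(S + Y) + v(6 + 3*3, 0) = (25/4 + 576) + 55*(6 + 3*3) = 2329/4 + 55*(6 + 9) = 2329/4 + 55*15 = 2329/4 + 825 = 5629/4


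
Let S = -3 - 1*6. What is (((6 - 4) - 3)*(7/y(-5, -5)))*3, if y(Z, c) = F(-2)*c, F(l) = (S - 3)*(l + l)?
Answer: 7/80 ≈ 0.087500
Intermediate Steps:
S = -9 (S = -3 - 6 = -9)
F(l) = -24*l (F(l) = (-9 - 3)*(l + l) = -24*l)
y(Z, c) = 48*c (y(Z, c) = (-24*(-2))*c = 48*c)
(((6 - 4) - 3)*(7/y(-5, -5)))*3 = (((6 - 4) - 3)*(7/((48*(-5)))))*3 = ((2 - 3)*(7/(-240)))*3 = -7*(-1)/240*3 = -1*(-7/240)*3 = (7/240)*3 = 7/80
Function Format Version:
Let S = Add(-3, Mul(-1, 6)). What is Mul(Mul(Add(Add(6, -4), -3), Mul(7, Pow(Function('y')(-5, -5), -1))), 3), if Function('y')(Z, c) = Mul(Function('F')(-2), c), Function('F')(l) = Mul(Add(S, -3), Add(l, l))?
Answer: Rational(7, 80) ≈ 0.087500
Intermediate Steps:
S = -9 (S = Add(-3, -6) = -9)
Function('F')(l) = Mul(-24, l) (Function('F')(l) = Mul(Add(-9, -3), Add(l, l)) = Mul(-12, Mul(2, l)) = Mul(-24, l))
Function('y')(Z, c) = Mul(48, c) (Function('y')(Z, c) = Mul(Mul(-24, -2), c) = Mul(48, c))
Mul(Mul(Add(Add(6, -4), -3), Mul(7, Pow(Function('y')(-5, -5), -1))), 3) = Mul(Mul(Add(Add(6, -4), -3), Mul(7, Pow(Mul(48, -5), -1))), 3) = Mul(Mul(Add(2, -3), Mul(7, Pow(-240, -1))), 3) = Mul(Mul(-1, Mul(7, Rational(-1, 240))), 3) = Mul(Mul(-1, Rational(-7, 240)), 3) = Mul(Rational(7, 240), 3) = Rational(7, 80)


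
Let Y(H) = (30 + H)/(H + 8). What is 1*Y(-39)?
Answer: 9/31 ≈ 0.29032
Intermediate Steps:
Y(H) = (30 + H)/(8 + H)
1*Y(-39) = 1*((30 - 39)/(8 - 39)) = 1*(-9/(-31)) = 1*(-1/31*(-9)) = 1*(9/31) = 9/31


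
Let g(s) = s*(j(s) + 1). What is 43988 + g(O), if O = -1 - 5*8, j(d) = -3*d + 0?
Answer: 38904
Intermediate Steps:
j(d) = -3*d
O = -41 (O = -1 - 40 = -41)
g(s) = s*(1 - 3*s) (g(s) = s*(-3*s + 1) = s*(1 - 3*s))
43988 + g(O) = 43988 - 41*(1 - 3*(-41)) = 43988 - 41*(1 + 123) = 43988 - 41*124 = 43988 - 5084 = 38904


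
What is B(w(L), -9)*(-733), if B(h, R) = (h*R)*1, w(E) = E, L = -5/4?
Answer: -32985/4 ≈ -8246.3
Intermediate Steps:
L = -5/4 (L = -5*¼ = -5/4 ≈ -1.2500)
B(h, R) = R*h (B(h, R) = (R*h)*1 = R*h)
B(w(L), -9)*(-733) = -9*(-5/4)*(-733) = (45/4)*(-733) = -32985/4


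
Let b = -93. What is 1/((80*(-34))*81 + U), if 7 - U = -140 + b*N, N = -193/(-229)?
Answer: -229/50401668 ≈ -4.5435e-6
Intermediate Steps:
N = 193/229 (N = -193*(-1/229) = 193/229 ≈ 0.84279)
U = 51612/229 (U = 7 - (-140 - 93*193/229) = 7 - (-140 - 17949/229) = 7 - 1*(-50009/229) = 7 + 50009/229 = 51612/229 ≈ 225.38)
1/((80*(-34))*81 + U) = 1/((80*(-34))*81 + 51612/229) = 1/(-2720*81 + 51612/229) = 1/(-220320 + 51612/229) = 1/(-50401668/229) = -229/50401668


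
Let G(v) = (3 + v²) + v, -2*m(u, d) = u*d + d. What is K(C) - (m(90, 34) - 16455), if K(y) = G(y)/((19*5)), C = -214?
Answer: 351155/19 ≈ 18482.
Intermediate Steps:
m(u, d) = -d/2 - d*u/2 (m(u, d) = -(u*d + d)/2 = -(d*u + d)/2 = -(d + d*u)/2 = -d/2 - d*u/2)
G(v) = 3 + v + v²
K(y) = 3/95 + y/95 + y²/95 (K(y) = (3 + y + y²)/((19*5)) = (3 + y + y²)/95 = (3 + y + y²)*(1/95) = 3/95 + y/95 + y²/95)
K(C) - (m(90, 34) - 16455) = (3/95 + (1/95)*(-214) + (1/95)*(-214)²) - (-½*34*(1 + 90) - 16455) = (3/95 - 214/95 + (1/95)*45796) - (-½*34*91 - 16455) = (3/95 - 214/95 + 45796/95) - (-1547 - 16455) = 9117/19 - 1*(-18002) = 9117/19 + 18002 = 351155/19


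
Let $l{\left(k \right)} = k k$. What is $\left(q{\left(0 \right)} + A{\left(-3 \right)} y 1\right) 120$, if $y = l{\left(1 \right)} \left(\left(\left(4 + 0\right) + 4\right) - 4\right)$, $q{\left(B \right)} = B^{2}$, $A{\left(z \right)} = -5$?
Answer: $-2400$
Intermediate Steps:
$l{\left(k \right)} = k^{2}$
$y = 4$ ($y = 1^{2} \left(\left(\left(4 + 0\right) + 4\right) - 4\right) = 1 \left(\left(4 + 4\right) - 4\right) = 1 \left(8 - 4\right) = 1 \cdot 4 = 4$)
$\left(q{\left(0 \right)} + A{\left(-3 \right)} y 1\right) 120 = \left(0^{2} + \left(-5\right) 4 \cdot 1\right) 120 = \left(0 - 20\right) 120 = \left(-20\right) 120 = -2400$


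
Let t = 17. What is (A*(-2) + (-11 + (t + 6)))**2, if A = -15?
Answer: 1764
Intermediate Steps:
(A*(-2) + (-11 + (t + 6)))**2 = (-15*(-2) + (-11 + (17 + 6)))**2 = (30 + (-11 + 23))**2 = (30 + 12)**2 = 42**2 = 1764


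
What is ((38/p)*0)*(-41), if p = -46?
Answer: 0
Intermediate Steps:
((38/p)*0)*(-41) = ((38/(-46))*0)*(-41) = ((38*(-1/46))*0)*(-41) = -19/23*0*(-41) = 0*(-41) = 0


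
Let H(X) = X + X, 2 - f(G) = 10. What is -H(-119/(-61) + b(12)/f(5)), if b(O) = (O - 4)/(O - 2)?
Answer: -1129/305 ≈ -3.7016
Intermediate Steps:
f(G) = -8 (f(G) = 2 - 1*10 = 2 - 10 = -8)
b(O) = (-4 + O)/(-2 + O)
H(X) = 2*X
-H(-119/(-61) + b(12)/f(5)) = -2*(-119/(-61) + ((-4 + 12)/(-2 + 12))/(-8)) = -2*(-119*(-1/61) + (8/10)*(-1/8)) = -2*(119/61 + ((1/10)*8)*(-1/8)) = -2*(119/61 + (4/5)*(-1/8)) = -2*(119/61 - 1/10) = -2*1129/610 = -1*1129/305 = -1129/305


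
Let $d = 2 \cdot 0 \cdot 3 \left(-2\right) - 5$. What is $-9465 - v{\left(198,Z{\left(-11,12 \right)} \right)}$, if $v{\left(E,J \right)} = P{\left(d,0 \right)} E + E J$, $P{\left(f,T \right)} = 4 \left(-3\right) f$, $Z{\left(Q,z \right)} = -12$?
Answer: $-18969$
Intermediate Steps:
$d = -5$ ($d = 0 \cdot 3 \left(-2\right) - 5 = 0 \left(-2\right) - 5 = 0 - 5 = -5$)
$P{\left(f,T \right)} = - 12 f$
$v{\left(E,J \right)} = 60 E + E J$ ($v{\left(E,J \right)} = \left(-12\right) \left(-5\right) E + E J = 60 E + E J$)
$-9465 - v{\left(198,Z{\left(-11,12 \right)} \right)} = -9465 - 198 \left(60 - 12\right) = -9465 - 198 \cdot 48 = -9465 - 9504 = -18969$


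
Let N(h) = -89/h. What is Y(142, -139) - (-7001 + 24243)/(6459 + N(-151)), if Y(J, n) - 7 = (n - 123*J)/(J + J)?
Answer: -112480257/1950796 ≈ -57.659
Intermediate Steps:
Y(J, n) = 7 + (n - 123*J)/(2*J) (Y(J, n) = 7 + (n - 123*J)/(J + J) = 7 + (n - 123*J)/((2*J)) = 7 + (n - 123*J)*(1/(2*J)) = 7 + (n - 123*J)/(2*J))
Y(142, -139) - (-7001 + 24243)/(6459 + N(-151)) = (½)*(-139 - 109*142)/142 - (-7001 + 24243)/(6459 - 89/(-151)) = (½)*(1/142)*(-139 - 15478) - 17242/(6459 - 89*(-1/151)) = (½)*(1/142)*(-15617) - 17242/(6459 + 89/151) = -15617/284 - 17242/975398/151 = -15617/284 - 17242*151/975398 = -15617/284 - 1*1301771/487699 = -15617/284 - 1301771/487699 = -112480257/1950796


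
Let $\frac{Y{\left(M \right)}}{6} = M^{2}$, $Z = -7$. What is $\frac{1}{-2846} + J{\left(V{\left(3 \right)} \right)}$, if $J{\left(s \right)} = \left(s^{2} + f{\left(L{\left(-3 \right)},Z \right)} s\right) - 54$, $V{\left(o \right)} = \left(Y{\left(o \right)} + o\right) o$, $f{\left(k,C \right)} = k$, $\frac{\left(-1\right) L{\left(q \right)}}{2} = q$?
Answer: $\frac{85986197}{2846} \approx 30213.0$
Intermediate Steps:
$L{\left(q \right)} = - 2 q$
$Y{\left(M \right)} = 6 M^{2}$
$V{\left(o \right)} = o \left(o + 6 o^{2}\right)$ ($V{\left(o \right)} = \left(6 o^{2} + o\right) o = \left(o + 6 o^{2}\right) o = o \left(o + 6 o^{2}\right)$)
$J{\left(s \right)} = -54 + s^{2} + 6 s$ ($J{\left(s \right)} = \left(s^{2} + \left(-2\right) \left(-3\right) s\right) - 54 = \left(s^{2} + 6 s\right) - 54 = -54 + s^{2} + 6 s$)
$\frac{1}{-2846} + J{\left(V{\left(3 \right)} \right)} = \frac{1}{-2846} + \left(-54 + \left(3^{2} \left(1 + 6 \cdot 3\right)\right)^{2} + 6 \cdot 3^{2} \left(1 + 6 \cdot 3\right)\right) = - \frac{1}{2846} + \left(-54 + \left(9 \left(1 + 18\right)\right)^{2} + 6 \cdot 9 \left(1 + 18\right)\right) = - \frac{1}{2846} + \left(-54 + \left(9 \cdot 19\right)^{2} + 6 \cdot 9 \cdot 19\right) = - \frac{1}{2846} + \left(-54 + 171^{2} + 6 \cdot 171\right) = - \frac{1}{2846} + \left(-54 + 29241 + 1026\right) = - \frac{1}{2846} + 30213 = \frac{85986197}{2846}$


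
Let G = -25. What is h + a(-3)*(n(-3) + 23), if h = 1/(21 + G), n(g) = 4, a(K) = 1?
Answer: 107/4 ≈ 26.750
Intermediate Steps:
h = -1/4 (h = 1/(21 - 25) = 1/(-4) = -1/4 ≈ -0.25000)
h + a(-3)*(n(-3) + 23) = -1/4 + 1*(4 + 23) = -1/4 + 1*27 = -1/4 + 27 = 107/4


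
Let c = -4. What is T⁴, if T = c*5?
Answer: 160000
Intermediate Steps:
T = -20 (T = -4*5 = -20)
T⁴ = (-20)⁴ = 160000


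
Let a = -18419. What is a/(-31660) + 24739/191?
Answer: 786754769/6047060 ≈ 130.11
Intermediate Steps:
a/(-31660) + 24739/191 = -18419/(-31660) + 24739/191 = -18419*(-1/31660) + 24739*(1/191) = 18419/31660 + 24739/191 = 786754769/6047060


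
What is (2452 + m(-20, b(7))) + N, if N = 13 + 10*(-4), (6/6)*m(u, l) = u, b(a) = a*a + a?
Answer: 2405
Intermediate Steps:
b(a) = a + a**2 (b(a) = a**2 + a = a + a**2)
m(u, l) = u
N = -27 (N = 13 - 40 = -27)
(2452 + m(-20, b(7))) + N = (2452 - 20) - 27 = 2432 - 27 = 2405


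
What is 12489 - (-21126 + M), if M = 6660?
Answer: 26955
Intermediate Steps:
12489 - (-21126 + M) = 12489 - (-21126 + 6660) = 12489 - 1*(-14466) = 12489 + 14466 = 26955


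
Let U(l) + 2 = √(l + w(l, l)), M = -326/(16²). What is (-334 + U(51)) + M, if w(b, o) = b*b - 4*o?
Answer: -43171/128 + 12*√17 ≈ -287.80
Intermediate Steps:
w(b, o) = b² - 4*o
M = -163/128 (M = -326/256 = -326*1/256 = -163/128 ≈ -1.2734)
U(l) = -2 + √(l² - 3*l) (U(l) = -2 + √(l + (l² - 4*l)) = -2 + √(l² - 3*l))
(-334 + U(51)) + M = (-334 + (-2 + √(51*(-3 + 51)))) - 163/128 = (-334 + (-2 + √(51*48))) - 163/128 = (-334 + (-2 + √2448)) - 163/128 = (-334 + (-2 + 12*√17)) - 163/128 = (-336 + 12*√17) - 163/128 = -43171/128 + 12*√17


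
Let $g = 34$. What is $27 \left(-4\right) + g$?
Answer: $-74$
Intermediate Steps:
$27 \left(-4\right) + g = 27 \left(-4\right) + 34 = -108 + 34 = -74$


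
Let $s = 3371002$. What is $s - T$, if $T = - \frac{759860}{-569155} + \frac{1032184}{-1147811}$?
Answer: $\frac{440443178027462494}{130656473941} \approx 3.371 \cdot 10^{6}$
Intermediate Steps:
$T = \frac{56940596388}{130656473941}$ ($T = \left(-759860\right) \left(- \frac{1}{569155}\right) + 1032184 \left(- \frac{1}{1147811}\right) = \frac{151972}{113831} - \frac{1032184}{1147811} = \frac{56940596388}{130656473941} \approx 0.4358$)
$s - T = 3371002 - \frac{56940596388}{130656473941} = \frac{440443178027462494}{130656473941}$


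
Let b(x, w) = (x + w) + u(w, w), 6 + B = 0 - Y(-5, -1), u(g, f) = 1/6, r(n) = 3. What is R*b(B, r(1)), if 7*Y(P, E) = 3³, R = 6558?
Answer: -307133/7 ≈ -43876.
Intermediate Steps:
Y(P, E) = 27/7 (Y(P, E) = (⅐)*3³ = (⅐)*27 = 27/7)
u(g, f) = ⅙
B = -69/7 (B = -6 + (0 - 1*27/7) = -6 + (0 - 27/7) = -6 - 27/7 = -69/7 ≈ -9.8571)
b(x, w) = ⅙ + w + x (b(x, w) = (x + w) + ⅙ = (w + x) + ⅙ = ⅙ + w + x)
R*b(B, r(1)) = 6558*(⅙ + 3 - 69/7) = 6558*(-281/42) = -307133/7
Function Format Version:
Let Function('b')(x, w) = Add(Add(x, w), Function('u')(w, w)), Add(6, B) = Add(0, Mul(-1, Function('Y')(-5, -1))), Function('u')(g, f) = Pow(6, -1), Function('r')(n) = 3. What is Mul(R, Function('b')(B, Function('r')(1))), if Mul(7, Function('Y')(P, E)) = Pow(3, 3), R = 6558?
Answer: Rational(-307133, 7) ≈ -43876.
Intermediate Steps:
Function('Y')(P, E) = Rational(27, 7) (Function('Y')(P, E) = Mul(Rational(1, 7), Pow(3, 3)) = Mul(Rational(1, 7), 27) = Rational(27, 7))
Function('u')(g, f) = Rational(1, 6)
B = Rational(-69, 7) (B = Add(-6, Add(0, Mul(-1, Rational(27, 7)))) = Add(-6, Add(0, Rational(-27, 7))) = Add(-6, Rational(-27, 7)) = Rational(-69, 7) ≈ -9.8571)
Function('b')(x, w) = Add(Rational(1, 6), w, x) (Function('b')(x, w) = Add(Add(x, w), Rational(1, 6)) = Add(Add(w, x), Rational(1, 6)) = Add(Rational(1, 6), w, x))
Mul(R, Function('b')(B, Function('r')(1))) = Mul(6558, Add(Rational(1, 6), 3, Rational(-69, 7))) = Mul(6558, Rational(-281, 42)) = Rational(-307133, 7)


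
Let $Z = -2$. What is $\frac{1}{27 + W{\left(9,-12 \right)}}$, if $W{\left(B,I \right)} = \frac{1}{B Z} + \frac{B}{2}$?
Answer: $\frac{9}{283} \approx 0.031802$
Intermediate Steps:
$W{\left(B,I \right)} = \frac{B}{2} - \frac{1}{2 B}$ ($W{\left(B,I \right)} = \frac{1}{B \left(-2\right)} + \frac{B}{2} = \frac{1}{B} \left(- \frac{1}{2}\right) + B \frac{1}{2} = - \frac{1}{2 B} + \frac{B}{2} = \frac{B}{2} - \frac{1}{2 B}$)
$\frac{1}{27 + W{\left(9,-12 \right)}} = \frac{1}{27 + \frac{-1 + 9^{2}}{2 \cdot 9}} = \frac{1}{27 + \frac{1}{2} \cdot \frac{1}{9} \left(-1 + 81\right)} = \frac{1}{27 + \frac{1}{2} \cdot \frac{1}{9} \cdot 80} = \frac{1}{27 + \frac{40}{9}} = \frac{1}{\frac{283}{9}} = \frac{9}{283}$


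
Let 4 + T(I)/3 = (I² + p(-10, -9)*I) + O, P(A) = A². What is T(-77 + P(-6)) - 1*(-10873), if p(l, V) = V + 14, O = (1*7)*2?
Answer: 15331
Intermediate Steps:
O = 14 (O = 7*2 = 14)
p(l, V) = 14 + V
T(I) = 30 + 3*I² + 15*I (T(I) = -12 + 3*((I² + (14 - 9)*I) + 14) = -12 + 3*((I² + 5*I) + 14) = -12 + 3*(14 + I² + 5*I) = -12 + (42 + 3*I² + 15*I) = 30 + 3*I² + 15*I)
T(-77 + P(-6)) - 1*(-10873) = (30 + 3*(-77 + (-6)²)² + 15*(-77 + (-6)²)) - 1*(-10873) = (30 + 3*(-77 + 36)² + 15*(-77 + 36)) + 10873 = (30 + 3*(-41)² + 15*(-41)) + 10873 = (30 + 3*1681 - 615) + 10873 = (30 + 5043 - 615) + 10873 = 4458 + 10873 = 15331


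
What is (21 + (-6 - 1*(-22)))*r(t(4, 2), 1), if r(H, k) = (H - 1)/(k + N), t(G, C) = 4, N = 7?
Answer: 111/8 ≈ 13.875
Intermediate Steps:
r(H, k) = (-1 + H)/(7 + k) (r(H, k) = (H - 1)/(k + 7) = (-1 + H)/(7 + k))
(21 + (-6 - 1*(-22)))*r(t(4, 2), 1) = (21 + (-6 - 1*(-22)))*((-1 + 4)/(7 + 1)) = (21 + (-6 + 22))*(3/8) = (21 + 16)*((⅛)*3) = 37*(3/8) = 111/8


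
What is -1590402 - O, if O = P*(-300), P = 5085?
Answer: -64902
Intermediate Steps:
O = -1525500 (O = 5085*(-300) = -1525500)
-1590402 - O = -1590402 - 1*(-1525500) = -1590402 + 1525500 = -64902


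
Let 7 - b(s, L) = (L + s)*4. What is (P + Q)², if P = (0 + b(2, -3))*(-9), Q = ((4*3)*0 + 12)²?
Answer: 2025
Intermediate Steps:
b(s, L) = 7 - 4*L - 4*s (b(s, L) = 7 - (L + s)*4 = 7 - (4*L + 4*s) = 7 + (-4*L - 4*s) = 7 - 4*L - 4*s)
Q = 144 (Q = (12*0 + 12)² = (0 + 12)² = 12² = 144)
P = -99 (P = (0 + (7 - 4*(-3) - 4*2))*(-9) = (0 + (7 + 12 - 8))*(-9) = (0 + 11)*(-9) = 11*(-9) = -99)
(P + Q)² = (-99 + 144)² = 45² = 2025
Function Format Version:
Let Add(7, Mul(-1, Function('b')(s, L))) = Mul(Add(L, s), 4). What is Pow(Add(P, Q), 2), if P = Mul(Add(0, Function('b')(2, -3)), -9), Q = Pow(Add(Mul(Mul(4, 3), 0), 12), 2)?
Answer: 2025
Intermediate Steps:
Function('b')(s, L) = Add(7, Mul(-4, L), Mul(-4, s)) (Function('b')(s, L) = Add(7, Mul(-1, Mul(Add(L, s), 4))) = Add(7, Mul(-1, Add(Mul(4, L), Mul(4, s)))) = Add(7, Add(Mul(-4, L), Mul(-4, s))) = Add(7, Mul(-4, L), Mul(-4, s)))
Q = 144 (Q = Pow(Add(Mul(12, 0), 12), 2) = Pow(Add(0, 12), 2) = Pow(12, 2) = 144)
P = -99 (P = Mul(Add(0, Add(7, Mul(-4, -3), Mul(-4, 2))), -9) = Mul(Add(0, Add(7, 12, -8)), -9) = Mul(Add(0, 11), -9) = Mul(11, -9) = -99)
Pow(Add(P, Q), 2) = Pow(Add(-99, 144), 2) = Pow(45, 2) = 2025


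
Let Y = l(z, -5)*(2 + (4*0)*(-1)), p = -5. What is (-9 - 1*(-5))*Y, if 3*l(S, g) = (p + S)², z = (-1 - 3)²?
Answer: -968/3 ≈ -322.67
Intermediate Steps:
z = 16 (z = (-4)² = 16)
l(S, g) = (-5 + S)²/3
Y = 242/3 (Y = ((-5 + 16)²/3)*(2 + (4*0)*(-1)) = ((⅓)*11²)*(2 + 0*(-1)) = ((⅓)*121)*(2 + 0) = (121/3)*2 = 242/3 ≈ 80.667)
(-9 - 1*(-5))*Y = (-9 - 1*(-5))*(242/3) = (-9 + 5)*(242/3) = -4*242/3 = -968/3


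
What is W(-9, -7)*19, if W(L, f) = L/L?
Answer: 19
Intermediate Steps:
W(L, f) = 1
W(-9, -7)*19 = 1*19 = 19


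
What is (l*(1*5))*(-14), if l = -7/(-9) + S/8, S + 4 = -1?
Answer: -385/36 ≈ -10.694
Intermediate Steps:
S = -5 (S = -4 - 1 = -5)
l = 11/72 (l = -7/(-9) - 5/8 = -7*(-1/9) - 5*1/8 = 7/9 - 5/8 = 11/72 ≈ 0.15278)
(l*(1*5))*(-14) = (11*(1*5)/72)*(-14) = ((11/72)*5)*(-14) = (55/72)*(-14) = -385/36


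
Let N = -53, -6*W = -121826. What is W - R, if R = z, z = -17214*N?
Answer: -2676113/3 ≈ -8.9204e+5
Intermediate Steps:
W = 60913/3 (W = -⅙*(-121826) = 60913/3 ≈ 20304.)
z = 912342 (z = -17214*(-53) = 912342)
R = 912342
W - R = 60913/3 - 1*912342 = 60913/3 - 912342 = -2676113/3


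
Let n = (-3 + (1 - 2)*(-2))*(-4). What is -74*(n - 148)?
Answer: 10656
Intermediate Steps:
n = 4 (n = (-3 - 1*(-2))*(-4) = (-3 + 2)*(-4) = -1*(-4) = 4)
-74*(n - 148) = -74*(4 - 148) = -74*(-144) = 10656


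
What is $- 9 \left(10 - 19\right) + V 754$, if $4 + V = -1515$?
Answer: $-1145245$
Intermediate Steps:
$V = -1519$ ($V = -4 - 1515 = -1519$)
$- 9 \left(10 - 19\right) + V 754 = - 9 \left(10 - 19\right) - 1145326 = \left(-9\right) \left(-9\right) - 1145326 = 81 - 1145326 = -1145245$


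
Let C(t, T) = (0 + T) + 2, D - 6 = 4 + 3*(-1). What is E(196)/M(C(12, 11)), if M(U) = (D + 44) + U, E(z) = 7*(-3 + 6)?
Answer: 21/64 ≈ 0.32813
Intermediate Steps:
E(z) = 21 (E(z) = 7*3 = 21)
D = 7 (D = 6 + (4 + 3*(-1)) = 6 + (4 - 3) = 6 + 1 = 7)
C(t, T) = 2 + T (C(t, T) = T + 2 = 2 + T)
M(U) = 51 + U (M(U) = (7 + 44) + U = 51 + U)
E(196)/M(C(12, 11)) = 21/(51 + (2 + 11)) = 21/(51 + 13) = 21/64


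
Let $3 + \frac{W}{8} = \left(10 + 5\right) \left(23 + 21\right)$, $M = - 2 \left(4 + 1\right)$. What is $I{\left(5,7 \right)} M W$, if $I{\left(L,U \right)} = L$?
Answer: $-262800$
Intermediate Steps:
$M = -10$ ($M = \left(-2\right) 5 = -10$)
$W = 5256$ ($W = -24 + 8 \left(10 + 5\right) \left(23 + 21\right) = -24 + 8 \cdot 15 \cdot 44 = -24 + 8 \cdot 660 = -24 + 5280 = 5256$)
$I{\left(5,7 \right)} M W = 5 \left(-10\right) 5256 = \left(-50\right) 5256 = -262800$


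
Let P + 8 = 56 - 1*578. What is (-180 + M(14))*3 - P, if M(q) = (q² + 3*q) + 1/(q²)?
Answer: 137987/196 ≈ 704.02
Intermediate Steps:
P = -530 (P = -8 + (56 - 1*578) = -8 + (56 - 578) = -8 - 522 = -530)
M(q) = q⁻² + q² + 3*q (M(q) = (q² + 3*q) + q⁻² = q⁻² + q² + 3*q)
(-180 + M(14))*3 - P = (-180 + (1 + 14³*(3 + 14))/14²)*3 - 1*(-530) = (-180 + (1 + 2744*17)/196)*3 + 530 = (-180 + (1 + 46648)/196)*3 + 530 = (-180 + (1/196)*46649)*3 + 530 = (-180 + 46649/196)*3 + 530 = (11369/196)*3 + 530 = 34107/196 + 530 = 137987/196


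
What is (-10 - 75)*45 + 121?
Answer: -3704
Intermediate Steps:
(-10 - 75)*45 + 121 = -85*45 + 121 = -3825 + 121 = -3704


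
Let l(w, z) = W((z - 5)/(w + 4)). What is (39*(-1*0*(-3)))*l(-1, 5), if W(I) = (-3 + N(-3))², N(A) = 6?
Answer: 0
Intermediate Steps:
W(I) = 9 (W(I) = (-3 + 6)² = 3² = 9)
l(w, z) = 9
(39*(-1*0*(-3)))*l(-1, 5) = (39*(-1*0*(-3)))*9 = (39*(0*(-3)))*9 = (39*0)*9 = 0*9 = 0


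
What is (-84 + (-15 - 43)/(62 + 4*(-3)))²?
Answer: 4532641/625 ≈ 7252.2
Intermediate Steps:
(-84 + (-15 - 43)/(62 + 4*(-3)))² = (-84 - 58/(62 - 12))² = (-84 - 58/50)² = (-84 - 58*1/50)² = (-84 - 29/25)² = (-2129/25)² = 4532641/625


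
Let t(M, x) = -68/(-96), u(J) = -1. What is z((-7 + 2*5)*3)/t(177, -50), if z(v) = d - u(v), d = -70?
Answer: -1656/17 ≈ -97.412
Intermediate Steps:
t(M, x) = 17/24 (t(M, x) = -68*(-1/96) = 17/24)
z(v) = -69 (z(v) = -70 - 1*(-1) = -70 + 1 = -69)
z((-7 + 2*5)*3)/t(177, -50) = -69/17/24 = -69*24/17 = -1656/17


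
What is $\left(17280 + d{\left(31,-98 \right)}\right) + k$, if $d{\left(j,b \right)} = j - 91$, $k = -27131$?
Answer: $-9911$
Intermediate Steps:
$d{\left(j,b \right)} = -91 + j$
$\left(17280 + d{\left(31,-98 \right)}\right) + k = \left(17280 + \left(-91 + 31\right)\right) - 27131 = \left(17280 - 60\right) - 27131 = 17220 - 27131 = -9911$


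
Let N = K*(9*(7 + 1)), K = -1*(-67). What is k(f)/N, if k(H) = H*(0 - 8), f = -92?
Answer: 92/603 ≈ 0.15257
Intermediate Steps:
k(H) = -8*H (k(H) = H*(-8) = -8*H)
K = 67
N = 4824 (N = 67*(9*(7 + 1)) = 67*(9*8) = 67*72 = 4824)
k(f)/N = -8*(-92)/4824 = 736*(1/4824) = 92/603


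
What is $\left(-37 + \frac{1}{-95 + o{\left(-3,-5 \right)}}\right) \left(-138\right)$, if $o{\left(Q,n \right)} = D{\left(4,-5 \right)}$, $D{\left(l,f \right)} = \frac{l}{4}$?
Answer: $\frac{240051}{47} \approx 5107.5$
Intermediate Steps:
$D{\left(l,f \right)} = \frac{l}{4}$ ($D{\left(l,f \right)} = l \frac{1}{4} = \frac{l}{4}$)
$o{\left(Q,n \right)} = 1$ ($o{\left(Q,n \right)} = \frac{1}{4} \cdot 4 = 1$)
$\left(-37 + \frac{1}{-95 + o{\left(-3,-5 \right)}}\right) \left(-138\right) = \left(-37 + \frac{1}{-95 + 1}\right) \left(-138\right) = \left(-37 + \frac{1}{-94}\right) \left(-138\right) = \left(-37 - \frac{1}{94}\right) \left(-138\right) = \left(- \frac{3479}{94}\right) \left(-138\right) = \frac{240051}{47}$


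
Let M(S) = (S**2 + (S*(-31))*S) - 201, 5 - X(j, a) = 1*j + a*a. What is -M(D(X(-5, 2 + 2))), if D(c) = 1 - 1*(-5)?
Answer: 1281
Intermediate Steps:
X(j, a) = 5 - j - a**2 (X(j, a) = 5 - (1*j + a*a) = 5 - (j + a**2) = 5 + (-j - a**2) = 5 - j - a**2)
D(c) = 6 (D(c) = 1 + 5 = 6)
M(S) = -201 - 30*S**2 (M(S) = (S**2 + (-31*S)*S) - 201 = (S**2 - 31*S**2) - 201 = -30*S**2 - 201 = -201 - 30*S**2)
-M(D(X(-5, 2 + 2))) = -(-201 - 30*6**2) = -(-201 - 30*36) = -(-201 - 1080) = -1*(-1281) = 1281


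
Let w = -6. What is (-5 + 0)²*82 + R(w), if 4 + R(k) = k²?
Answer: 2082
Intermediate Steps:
R(k) = -4 + k²
(-5 + 0)²*82 + R(w) = (-5 + 0)²*82 + (-4 + (-6)²) = (-5)²*82 + (-4 + 36) = 25*82 + 32 = 2050 + 32 = 2082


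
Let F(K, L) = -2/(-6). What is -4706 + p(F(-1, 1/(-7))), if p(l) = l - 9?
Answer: -14144/3 ≈ -4714.7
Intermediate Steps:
F(K, L) = ⅓ (F(K, L) = -2*(-⅙) = ⅓)
p(l) = -9 + l
-4706 + p(F(-1, 1/(-7))) = -4706 + (-9 + ⅓) = -4706 - 26/3 = -14144/3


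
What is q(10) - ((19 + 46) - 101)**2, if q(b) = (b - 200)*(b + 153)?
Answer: -32266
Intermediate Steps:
q(b) = (-200 + b)*(153 + b)
q(10) - ((19 + 46) - 101)**2 = (-30600 + 10**2 - 47*10) - ((19 + 46) - 101)**2 = (-30600 + 100 - 470) - (65 - 101)**2 = -30970 - 1*(-36)**2 = -30970 - 1*1296 = -30970 - 1296 = -32266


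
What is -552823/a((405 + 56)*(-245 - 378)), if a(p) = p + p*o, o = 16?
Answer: 32519/287203 ≈ 0.11323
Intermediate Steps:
a(p) = 17*p (a(p) = p + p*16 = p + 16*p = 17*p)
-552823/a((405 + 56)*(-245 - 378)) = -552823*1/(17*(-245 - 378)*(405 + 56)) = -552823/(17*(461*(-623))) = -552823/(17*(-287203)) = -552823/(-4882451) = -552823*(-1/4882451) = 32519/287203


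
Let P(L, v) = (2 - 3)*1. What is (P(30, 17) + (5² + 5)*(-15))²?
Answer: 203401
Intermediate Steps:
P(L, v) = -1 (P(L, v) = -1*1 = -1)
(P(30, 17) + (5² + 5)*(-15))² = (-1 + (5² + 5)*(-15))² = (-1 + (25 + 5)*(-15))² = (-1 + 30*(-15))² = (-1 - 450)² = (-451)² = 203401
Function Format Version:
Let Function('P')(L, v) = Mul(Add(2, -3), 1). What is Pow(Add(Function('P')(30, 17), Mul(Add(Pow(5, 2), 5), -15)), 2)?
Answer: 203401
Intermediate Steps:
Function('P')(L, v) = -1 (Function('P')(L, v) = Mul(-1, 1) = -1)
Pow(Add(Function('P')(30, 17), Mul(Add(Pow(5, 2), 5), -15)), 2) = Pow(Add(-1, Mul(Add(Pow(5, 2), 5), -15)), 2) = Pow(Add(-1, Mul(Add(25, 5), -15)), 2) = Pow(Add(-1, Mul(30, -15)), 2) = Pow(Add(-1, -450), 2) = Pow(-451, 2) = 203401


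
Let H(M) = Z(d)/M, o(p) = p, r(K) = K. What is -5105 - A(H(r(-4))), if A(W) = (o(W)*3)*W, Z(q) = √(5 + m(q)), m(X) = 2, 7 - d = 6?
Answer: -81701/16 ≈ -5106.3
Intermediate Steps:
d = 1 (d = 7 - 1*6 = 7 - 6 = 1)
Z(q) = √7 (Z(q) = √(5 + 2) = √7)
H(M) = √7/M
A(W) = 3*W² (A(W) = (W*3)*W = (3*W)*W = 3*W²)
-5105 - A(H(r(-4))) = -5105 - 3*(√7/(-4))² = -5105 - 3*(√7*(-¼))² = -5105 - 3*(-√7/4)² = -5105 - 3*7/16 = -5105 - 1*21/16 = -5105 - 21/16 = -81701/16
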